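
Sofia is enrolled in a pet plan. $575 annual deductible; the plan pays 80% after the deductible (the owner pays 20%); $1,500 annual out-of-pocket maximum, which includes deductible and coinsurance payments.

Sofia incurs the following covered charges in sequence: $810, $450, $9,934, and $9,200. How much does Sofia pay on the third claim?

$788

Claim 1 — $810: deductible takes $575, $235 remains; owner's 20% is $47. Owner owes $622 (running OOP $622).
Claim 2 — $450: deductible already satisfied, so owner's share is 20% × $450 = $90. Owner owes $90 (running OOP $712).
Claim 3 — $9,934: deductible met; 20% of $9,934 = $1,986.80. That would push OOP to $2,698.80, over the $1,500 cap, so owner pays $1,500 − $712 = $788.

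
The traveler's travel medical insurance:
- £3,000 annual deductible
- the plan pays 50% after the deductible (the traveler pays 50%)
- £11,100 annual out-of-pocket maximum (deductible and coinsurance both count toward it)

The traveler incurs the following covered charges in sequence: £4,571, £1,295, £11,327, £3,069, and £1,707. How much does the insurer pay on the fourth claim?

#1 (£4,571): £3,000 to deductible, leaving £1,571; traveler's 50% is £785.50. Cost to traveler: £3,785.50. OOP to date £3,785.50. Plan pays £4,571 − £3,785.50 = £785.50.
#2 (£1,295): deductible already satisfied, so traveler's share is 50% × £1,295 = £647.50. Cost to traveler: £647.50. OOP to date £4,433. Plan pays £1,295 − £647.50 = £647.50.
#3 (£11,327): 50% coinsurance on £11,327 = £5,663.50. Traveler owes £5,663.50 (running OOP £10,096.50). Plan pays £11,327 − £5,663.50 = £5,663.50.
#4 (£3,069): deductible met; 50% of £3,069 = £1,534.50. Adding that to £10,096.50 gives £11,631, past the £11,100 cap; traveler pays only £11,100 − £10,096.50 = £1,003.50. Plan pays £3,069 − £1,003.50 = £2,065.50.

£2,065.50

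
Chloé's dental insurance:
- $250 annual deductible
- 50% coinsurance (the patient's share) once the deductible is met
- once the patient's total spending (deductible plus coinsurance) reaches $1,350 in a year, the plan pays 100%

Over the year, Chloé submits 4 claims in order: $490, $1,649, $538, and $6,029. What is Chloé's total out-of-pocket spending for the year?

#1 ($490): $250 to deductible, leaving $240; 50% of $240 = $120. Cost to patient: $370. OOP to date $370.
#2 ($1,649): deductible met; 50% of $1,649 = $824.50. Patient owes $824.50 (running OOP $1,194.50).
#3 ($538): 50% coinsurance on $538 = $269. OOP would hit $1,463.50 > $1,350, so the cap limits the patient to $1,350 − $1,194.50 = $155.50.
#4 ($6,029): deductible met; 50% of $6,029 = $3,014.50. OOP would hit $4,364.50 > $1,350, so the cap limits the patient to $1,350 − $1,350 = $0.
Summing the patient's payments: $370 + $824.50 + $155.50 + $0 = $1,350.

$1,350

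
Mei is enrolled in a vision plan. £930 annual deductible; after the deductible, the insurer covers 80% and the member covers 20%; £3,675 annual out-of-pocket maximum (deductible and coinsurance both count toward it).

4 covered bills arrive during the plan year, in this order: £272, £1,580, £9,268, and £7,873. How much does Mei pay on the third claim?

Claim 1 (£272): entire amount goes to the deductible. Member pays £272; OOP now £272.
Claim 2 (£1,580): £658 finishes the deductible; £922 goes to coinsurance; 20% of £922 = £184.40. Member pays £842.40; OOP now £1,114.40.
Claim 3 (£9,268): deductible already satisfied, so member's share is 20% × £9,268 = £1,853.60. Member pays £1,853.60; OOP now £2,968.

£1,853.60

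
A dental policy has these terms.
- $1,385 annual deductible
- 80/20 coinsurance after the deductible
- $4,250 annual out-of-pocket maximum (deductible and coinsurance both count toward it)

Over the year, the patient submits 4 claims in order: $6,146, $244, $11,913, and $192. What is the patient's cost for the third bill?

$1,864

Claim 1 — $6,146: $1,385 to deductible, leaving $4,761; patient's 20% is $952.20. Patient pays $2,337.20; OOP now $2,337.20.
Claim 2 — $244: deductible met; 20% of $244 = $48.80. Patient pays $48.80; OOP now $2,386.
Claim 3 — $11,913: deductible already satisfied, so patient's share is 20% × $11,913 = $2,382.60. Adding that to $2,386 gives $4,768.60, past the $4,250 cap; patient pays only $4,250 − $2,386 = $1,864.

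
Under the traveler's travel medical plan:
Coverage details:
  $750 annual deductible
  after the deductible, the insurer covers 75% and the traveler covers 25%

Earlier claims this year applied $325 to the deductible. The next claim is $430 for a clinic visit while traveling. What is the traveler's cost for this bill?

$426.25

$325 of the $750 deductible is already met, leaving $425.
The remaining $5 (= $430 − $425) moves to coinsurance.
25% of $5 = $1.25 falls to the traveler.
Traveler responsibility: $425 + $1.25 = $426.25.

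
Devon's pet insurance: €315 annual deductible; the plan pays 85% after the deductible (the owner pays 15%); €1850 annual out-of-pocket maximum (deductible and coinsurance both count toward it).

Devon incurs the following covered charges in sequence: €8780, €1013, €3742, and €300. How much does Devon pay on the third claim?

€113.30

Claim 1 (€8780): deductible takes €315, €8465 remains; owner's 15% is €1269.75. Owner owes €1584.75 (running OOP €1584.75).
Claim 2 (€1013): deductible already satisfied, so owner's share is 15% × €1013 = €151.95. Cost to owner: €151.95. OOP to date €1736.70.
Claim 3 (€3742): deductible met; 15% of €3742 = €561.30. OOP would hit €2298 > €1850, so the cap limits the owner to €1850 − €1736.70 = €113.30.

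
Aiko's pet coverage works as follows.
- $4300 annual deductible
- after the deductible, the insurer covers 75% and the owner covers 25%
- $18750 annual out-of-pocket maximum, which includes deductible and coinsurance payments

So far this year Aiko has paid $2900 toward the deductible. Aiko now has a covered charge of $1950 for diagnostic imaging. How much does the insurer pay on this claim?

$412.50

Remaining deductible: $4300 − $2900 = $1400.
The remaining $550 (= $1950 − $1400) moves to coinsurance.
Coinsurance: $550 × 25% = $137.50.
So the owner owes $1400 + $137.50 = $1537.50 before any cap.
Total out-of-pocket so far would be $2900 + $1537.50 = $4437.50, below the $18750 cap — no reduction.
The insurer covers the remainder: $1950 − $1537.50 = $412.50.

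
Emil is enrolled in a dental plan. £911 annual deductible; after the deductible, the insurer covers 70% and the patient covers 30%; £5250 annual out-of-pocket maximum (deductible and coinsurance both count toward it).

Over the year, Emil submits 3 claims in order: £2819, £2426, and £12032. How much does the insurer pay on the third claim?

Claim 1 — £2819: deductible takes £911, £1908 remains; 30% of £1908 = £572.40. Cost to patient: £1483.40. OOP to date £1483.40. Plan pays £2819 − £1483.40 = £1335.60.
Claim 2 — £2426: 30% coinsurance on £2426 = £727.80. Cost to patient: £727.80. OOP to date £2211.20. Plan pays £2426 − £727.80 = £1698.20.
Claim 3 — £12032: 30% coinsurance on £12032 = £3609.60. That would push OOP to £5820.80, over the £5250 cap, so patient pays £5250 − £2211.20 = £3038.80. Plan pays £12032 − £3038.80 = £8993.20.

£8993.20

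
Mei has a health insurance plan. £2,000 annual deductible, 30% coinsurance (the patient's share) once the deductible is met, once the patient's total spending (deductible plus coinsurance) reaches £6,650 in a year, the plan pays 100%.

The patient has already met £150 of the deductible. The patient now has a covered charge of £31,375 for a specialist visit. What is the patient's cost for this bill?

£6,500

Remaining deductible: £2,000 − £150 = £1,850.
That leaves £31,375 − £1,850 = £29,525 for coinsurance.
30% of £29,525 = £8,857.50 falls to the patient.
Patient responsibility before any cap: £1,850 + £8,857.50 = £10,707.50.
Adding £10,707.50 to the £150 already spent would give £10,857.50, which exceeds the £6,650 cap; the patient pays just £6,650 − £150 = £6,500.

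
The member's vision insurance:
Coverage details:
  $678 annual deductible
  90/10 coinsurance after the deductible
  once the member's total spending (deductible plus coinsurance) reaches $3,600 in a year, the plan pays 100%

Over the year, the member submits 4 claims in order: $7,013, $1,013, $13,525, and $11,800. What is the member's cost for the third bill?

$1,352.50

Bill 1, $7,013: deductible takes $678, $6,335 remains; coinsurance $6,335 × 10% = $633.50. Cost to member: $1,311.50. OOP to date $1,311.50.
Bill 2, $1,013: deductible already satisfied, so member's share is 10% × $1,013 = $101.30. Member owes $101.30 (running OOP $1,412.80).
Bill 3, $13,525: deductible met; 10% of $13,525 = $1,352.50. Cost to member: $1,352.50. OOP to date $2,765.30.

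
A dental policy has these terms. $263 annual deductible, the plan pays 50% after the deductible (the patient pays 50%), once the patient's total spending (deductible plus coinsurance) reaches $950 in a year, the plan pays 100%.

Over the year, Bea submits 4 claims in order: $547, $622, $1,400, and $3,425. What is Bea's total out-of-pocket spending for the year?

Bill 1, $547: deductible takes $263, $284 remains; 50% of $284 = $142. Patient owes $405 (running OOP $405).
Bill 2, $622: deductible already satisfied, so patient's share is 50% × $622 = $311. Patient owes $311 (running OOP $716).
Bill 3, $1,400: deductible already satisfied, so patient's share is 50% × $1,400 = $700. OOP would hit $1,416 > $950, so the cap limits the patient to $950 − $716 = $234.
Bill 4, $3,425: deductible met; 50% of $3,425 = $1,712.50. OOP would hit $2,662.50 > $950, so the cap limits the patient to $950 − $950 = $0.
Total paid by the patient: $405 + $311 + $234 + $0 = $950.

$950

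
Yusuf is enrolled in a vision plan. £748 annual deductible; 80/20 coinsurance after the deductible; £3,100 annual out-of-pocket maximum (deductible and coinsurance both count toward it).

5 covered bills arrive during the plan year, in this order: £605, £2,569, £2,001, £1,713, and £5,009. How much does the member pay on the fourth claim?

Bill 1, £605: fully absorbed by the deductible. Member pays £605; OOP now £605.
Bill 2, £2,569: £143 to deductible, leaving £2,426; 20% of £2,426 = £485.20. Member pays £628.20; OOP now £1,233.20.
Bill 3, £2,001: deductible met; 20% of £2,001 = £400.20. Member pays £400.20; OOP now £1,633.40.
Bill 4, £1,713: deductible met; 20% of £1,713 = £342.60. Cost to member: £342.60. OOP to date £1,976.

£342.60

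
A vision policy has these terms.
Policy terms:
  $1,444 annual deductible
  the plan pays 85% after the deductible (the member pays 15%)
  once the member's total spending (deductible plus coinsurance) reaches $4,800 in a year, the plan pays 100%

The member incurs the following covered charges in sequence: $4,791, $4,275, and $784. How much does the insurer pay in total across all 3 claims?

$7,145.10

Bill 1, $4,791: $1,444 finishes the deductible; $3,347 goes to coinsurance; 15% of $3,347 = $502.05. Member pays $1,946.05; OOP now $1,946.05. Insurer: $4,791 − $1,946.05 = $2,844.95.
Bill 2, $4,275: 15% coinsurance on $4,275 = $641.25. Member pays $641.25; OOP now $2,587.30. Plan pays $4,275 − $641.25 = $3,633.75.
Bill 3, $784: deductible already satisfied, so member's share is 15% × $784 = $117.60. Cost to member: $117.60. OOP to date $2,704.90. Insurer: $784 − $117.60 = $666.40.
Insurer total = bills − member's total = $9,850 − $2,704.90 = $7,145.10.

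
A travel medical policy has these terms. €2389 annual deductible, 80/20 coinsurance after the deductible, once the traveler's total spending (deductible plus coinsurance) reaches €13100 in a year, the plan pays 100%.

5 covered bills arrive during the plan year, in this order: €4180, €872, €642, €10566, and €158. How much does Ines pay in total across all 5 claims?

#1 (€4180): €2389 to deductible, leaving €1791; coinsurance €1791 × 20% = €358.20. Traveler owes €2747.20 (running OOP €2747.20).
#2 (€872): 20% coinsurance on €872 = €174.40. Cost to traveler: €174.40. OOP to date €2921.60.
#3 (€642): deductible met; 20% of €642 = €128.40. Traveler pays €128.40; OOP now €3050.
#4 (€10566): deductible already satisfied, so traveler's share is 20% × €10566 = €2113.20. Traveler owes €2113.20 (running OOP €5163.20).
#5 (€158): deductible already satisfied, so traveler's share is 20% × €158 = €31.60. Cost to traveler: €31.60. OOP to date €5194.80.
Summing the traveler's payments: €2747.20 + €174.40 + €128.40 + €2113.20 + €31.60 = €5194.80.

€5194.80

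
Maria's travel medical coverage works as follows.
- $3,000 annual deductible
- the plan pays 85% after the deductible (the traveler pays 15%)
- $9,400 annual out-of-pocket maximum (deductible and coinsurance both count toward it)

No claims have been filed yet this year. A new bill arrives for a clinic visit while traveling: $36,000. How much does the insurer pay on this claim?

$28,050

The full $3,000 deductible is still open; $3,000 of this bill applies to it.
That leaves $36,000 − $3,000 = $33,000 for coinsurance.
Coinsurance: $33,000 × 15% = $4,950.
So the traveler owes $3,000 + $4,950 = $7,950 before any cap.
Cumulative spending $0 + $7,950 = $7,950 stays under the $9,400 maximum.
Insurer pays the balance: $36,000 − $7,950 = $28,050.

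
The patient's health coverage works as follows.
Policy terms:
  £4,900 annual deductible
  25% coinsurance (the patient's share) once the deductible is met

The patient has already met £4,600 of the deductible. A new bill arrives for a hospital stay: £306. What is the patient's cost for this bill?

£301.50

£4,600 of the £4,900 deductible is already met, leaving £300.
That leaves £306 − £300 = £6 for coinsurance.
25% of £6 = £1.50 falls to the patient.
Patient responsibility: £300 + £1.50 = £301.50.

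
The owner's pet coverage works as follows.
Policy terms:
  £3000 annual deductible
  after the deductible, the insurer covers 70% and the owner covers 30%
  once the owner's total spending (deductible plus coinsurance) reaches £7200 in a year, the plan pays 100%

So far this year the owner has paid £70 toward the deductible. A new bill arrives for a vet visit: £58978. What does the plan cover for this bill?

£51848

Remaining deductible: £3000 − £70 = £2930.
The remaining £56048 (= £58978 − £2930) moves to coinsurance.
Owner's 30% share of £56048 is £16814.40.
That puts the owner's cost at £2930 + £16814.40 = £19744.40 before any cap.
Year-to-date out-of-pocket would reach £70 + £19744.40 = £19814.40, above the £7200 maximum, so the owner pays only £7200 − £70 = £7130.
The insurer covers the remainder: £58978 − £7130 = £51848.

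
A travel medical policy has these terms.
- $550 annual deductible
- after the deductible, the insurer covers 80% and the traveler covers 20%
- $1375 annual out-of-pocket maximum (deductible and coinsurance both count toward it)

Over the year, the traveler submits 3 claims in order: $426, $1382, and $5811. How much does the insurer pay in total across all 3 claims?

#1 ($426): all of it applies to the deductible. Traveler owes $426 (running OOP $426). Insurer: $426 − $426 = $0.
#2 ($1382): $124 to deductible, leaving $1258; 20% of $1258 = $251.60. Traveler owes $375.60 (running OOP $801.60). Plan pays $1382 − $375.60 = $1006.40.
#3 ($5811): deductible met; 20% of $5811 = $1162.20. Adding that to $801.60 gives $1963.80, past the $1375 cap; traveler pays only $1375 − $801.60 = $573.40. Insurer: $5811 − $573.40 = $5237.60.
Insurer total: $0 + $1006.40 + $5237.60 = $6244.

$6244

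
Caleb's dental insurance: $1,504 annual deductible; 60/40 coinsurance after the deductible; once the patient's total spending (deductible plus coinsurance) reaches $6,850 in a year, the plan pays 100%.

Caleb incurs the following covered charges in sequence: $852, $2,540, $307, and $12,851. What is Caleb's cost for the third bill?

$122.80

Bill 1, $852: entire amount goes to the deductible. Patient pays $852; OOP now $852.
Bill 2, $2,540: deductible takes $652, $1,888 remains; coinsurance $1,888 × 40% = $755.20. Cost to patient: $1,407.20. OOP to date $2,259.20.
Bill 3, $307: deductible met; 40% of $307 = $122.80. Patient owes $122.80 (running OOP $2,382).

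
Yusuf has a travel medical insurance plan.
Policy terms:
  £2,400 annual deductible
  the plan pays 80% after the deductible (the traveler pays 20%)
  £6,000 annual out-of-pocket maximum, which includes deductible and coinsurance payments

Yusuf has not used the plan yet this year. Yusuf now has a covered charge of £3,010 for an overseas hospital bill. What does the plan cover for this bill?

£488

Nothing has been paid toward the £2,400 deductible, so the first £2,400 of this charge is applied there.
After the £2,400 deductible portion, £3,010 − £2,400 = £610 is subject to coinsurance.
Coinsurance: £610 × 20% = £122.
Traveler responsibility before any cap: £2,400 + £122 = £2,522.
Total out-of-pocket so far would be £0 + £2,522 = £2,522, below the £6,000 cap — no reduction.
Insurer pays the balance: £3,010 − £2,522 = £488.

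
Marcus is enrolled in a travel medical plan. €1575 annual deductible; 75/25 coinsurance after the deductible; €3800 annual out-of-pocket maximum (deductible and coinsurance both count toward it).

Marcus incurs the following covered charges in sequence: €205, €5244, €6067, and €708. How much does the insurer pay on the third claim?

€4810.50

#1 (€205): fully absorbed by the deductible. Cost to traveler: €205. OOP to date €205. Insurer: €205 − €205 = €0.
#2 (€5244): €1370 to deductible, leaving €3874; traveler's 25% is €968.50. Cost to traveler: €2338.50. OOP to date €2543.50. Insurer: €5244 − €2338.50 = €2905.50.
#3 (€6067): deductible met; 25% of €6067 = €1516.75. Adding that to €2543.50 gives €4060.25, past the €3800 cap; traveler pays only €3800 − €2543.50 = €1256.50. Plan pays €6067 − €1256.50 = €4810.50.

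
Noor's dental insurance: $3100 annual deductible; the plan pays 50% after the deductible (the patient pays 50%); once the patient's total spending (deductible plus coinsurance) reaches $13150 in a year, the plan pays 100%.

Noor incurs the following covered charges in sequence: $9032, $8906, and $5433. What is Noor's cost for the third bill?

#1 ($9032): $3100 finishes the deductible; $5932 goes to coinsurance; patient's 50% is $2966. Patient owes $6066 (running OOP $6066).
#2 ($8906): deductible met; 50% of $8906 = $4453. Patient owes $4453 (running OOP $10519).
#3 ($5433): deductible already satisfied, so patient's share is 50% × $5433 = $2716.50. Adding that to $10519 gives $13235.50, past the $13150 cap; patient pays only $13150 − $10519 = $2631.

$2631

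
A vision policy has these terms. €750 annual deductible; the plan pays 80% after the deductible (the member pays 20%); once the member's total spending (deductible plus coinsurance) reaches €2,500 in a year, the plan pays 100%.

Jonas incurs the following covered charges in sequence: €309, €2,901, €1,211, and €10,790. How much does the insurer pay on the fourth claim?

€9,774.20

Claim 1 — €309: all of it applies to the deductible. Member owes €309 (running OOP €309). Plan pays €309 − €309 = €0.
Claim 2 — €2,901: €441 to deductible, leaving €2,460; coinsurance €2,460 × 20% = €492. Cost to member: €933. OOP to date €1,242. Plan pays €2,901 − €933 = €1,968.
Claim 3 — €1,211: deductible met; 20% of €1,211 = €242.20. Member pays €242.20; OOP now €1,484.20. Insurer: €1,211 − €242.20 = €968.80.
Claim 4 — €10,790: deductible met; 20% of €10,790 = €2,158. Adding that to €1,484.20 gives €3,642.20, past the €2,500 cap; member pays only €2,500 − €1,484.20 = €1,015.80. Plan pays €10,790 − €1,015.80 = €9,774.20.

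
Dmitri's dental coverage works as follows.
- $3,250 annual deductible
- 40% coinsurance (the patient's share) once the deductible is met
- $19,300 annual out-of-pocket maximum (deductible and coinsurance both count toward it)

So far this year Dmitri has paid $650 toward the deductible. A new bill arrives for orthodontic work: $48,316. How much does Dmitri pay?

$18,650

Remaining deductible: $3,250 − $650 = $2,600.
After the $2,600 deductible portion, $48,316 − $2,600 = $45,716 is subject to coinsurance.
Coinsurance: $45,716 × 40% = $18,286.40.
That puts the patient's cost at $2,600 + $18,286.40 = $20,886.40 before any cap.
Adding $20,886.40 to the $650 already spent would give $21,536.40, which exceeds the $19,300 cap; the patient pays just $19,300 − $650 = $18,650.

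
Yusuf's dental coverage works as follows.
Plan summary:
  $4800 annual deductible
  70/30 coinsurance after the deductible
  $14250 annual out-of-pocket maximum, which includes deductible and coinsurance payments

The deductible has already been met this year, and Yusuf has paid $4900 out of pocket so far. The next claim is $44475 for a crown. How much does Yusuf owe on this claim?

$9350

With the deductible met, the entire $44475 is subject to coinsurance.
Coinsurance: $44475 × 30% = $13342.50.
That would bring total out-of-pocket to $18242.50, past the $14250 cap. The patient is capped at $14250 − $4900 = $9350 on this claim.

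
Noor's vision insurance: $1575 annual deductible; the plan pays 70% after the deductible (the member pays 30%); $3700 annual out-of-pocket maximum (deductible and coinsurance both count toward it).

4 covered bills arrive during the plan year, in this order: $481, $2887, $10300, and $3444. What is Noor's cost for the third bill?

Bill 1, $481: entire amount goes to the deductible. Member pays $481; OOP now $481.
Bill 2, $2887: $1094 to deductible, leaving $1793; coinsurance $1793 × 30% = $537.90. Cost to member: $1631.90. OOP to date $2112.90.
Bill 3, $10300: 30% coinsurance on $10300 = $3090. OOP would hit $5202.90 > $3700, so the cap limits the member to $3700 − $2112.90 = $1587.10.

$1587.10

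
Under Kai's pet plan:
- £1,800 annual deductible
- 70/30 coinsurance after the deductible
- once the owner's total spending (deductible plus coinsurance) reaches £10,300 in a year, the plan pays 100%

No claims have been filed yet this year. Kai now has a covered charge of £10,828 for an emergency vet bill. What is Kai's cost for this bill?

£4,508.40

Nothing has been paid toward the £1,800 deductible, so the first £1,800 of this charge is applied there.
The remaining £9,028 (= £10,828 − £1,800) moves to coinsurance.
30% of £9,028 = £2,708.40 falls to the owner.
So the owner owes £1,800 + £2,708.40 = £4,508.40 before any cap.
Total out-of-pocket so far would be £0 + £4,508.40 = £4,508.40, below the £10,300 cap — no reduction.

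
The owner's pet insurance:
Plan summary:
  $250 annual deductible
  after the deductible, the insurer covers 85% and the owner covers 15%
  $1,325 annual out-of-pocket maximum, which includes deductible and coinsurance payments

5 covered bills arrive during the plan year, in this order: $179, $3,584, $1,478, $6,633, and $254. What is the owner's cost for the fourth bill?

#1 ($179): entire amount goes to the deductible. Owner owes $179 (running OOP $179).
#2 ($3,584): deductible takes $71, $3,513 remains; coinsurance $3,513 × 15% = $526.95. Cost to owner: $597.95. OOP to date $776.95.
#3 ($1,478): 15% coinsurance on $1,478 = $221.70. Owner pays $221.70; OOP now $998.65.
#4 ($6,633): deductible already satisfied, so owner's share is 15% × $6,633 = $994.95. That would push OOP to $1,993.60, over the $1,325 cap, so owner pays $1,325 − $998.65 = $326.35.

$326.35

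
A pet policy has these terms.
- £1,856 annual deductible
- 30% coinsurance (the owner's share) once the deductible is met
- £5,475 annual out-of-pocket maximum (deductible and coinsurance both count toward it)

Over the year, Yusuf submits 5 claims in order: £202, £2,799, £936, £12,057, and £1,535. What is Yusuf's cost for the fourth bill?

Claim 1 (£202): all of it applies to the deductible. Cost to owner: £202. OOP to date £202.
Claim 2 (£2,799): £1,654 finishes the deductible; £1,145 goes to coinsurance; coinsurance £1,145 × 30% = £343.50. Owner pays £1,997.50; OOP now £2,199.50.
Claim 3 (£936): 30% coinsurance on £936 = £280.80. Owner pays £280.80; OOP now £2,480.30.
Claim 4 (£12,057): deductible already satisfied, so owner's share is 30% × £12,057 = £3,617.10. OOP would hit £6,097.40 > £5,475, so the cap limits the owner to £5,475 − £2,480.30 = £2,994.70.

£2,994.70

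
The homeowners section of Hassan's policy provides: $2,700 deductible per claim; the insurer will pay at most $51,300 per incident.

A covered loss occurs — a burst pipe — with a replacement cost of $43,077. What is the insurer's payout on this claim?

Less the $2,700 deductible: $43,077 − $2,700 = $40,377.
That's under the $51,300 cap, so the insurer reimburses the full $40,377.

$40,377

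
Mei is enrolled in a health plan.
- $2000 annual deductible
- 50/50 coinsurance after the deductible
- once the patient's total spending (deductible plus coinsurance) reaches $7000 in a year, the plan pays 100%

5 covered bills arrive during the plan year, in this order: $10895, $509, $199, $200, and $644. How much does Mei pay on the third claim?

$99.50

#1 ($10895): $2000 to deductible, leaving $8895; 50% of $8895 = $4447.50. Patient pays $6447.50; OOP now $6447.50.
#2 ($509): deductible already satisfied, so patient's share is 50% × $509 = $254.50. Cost to patient: $254.50. OOP to date $6702.
#3 ($199): 50% coinsurance on $199 = $99.50. Cost to patient: $99.50. OOP to date $6801.50.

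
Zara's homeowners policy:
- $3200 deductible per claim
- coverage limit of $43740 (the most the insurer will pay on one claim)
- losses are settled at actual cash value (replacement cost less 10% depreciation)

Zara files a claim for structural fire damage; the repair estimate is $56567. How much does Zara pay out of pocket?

$12827

Actual cash value after 10% depreciation: $56567 × 90% = $50910.30.
Less the $3200 deductible: $50910.30 − $3200 = $47710.30.
Since $47710.30 > $43740, the payout is capped at $43740.
Out of pocket: $56567 − $43740 = $12827.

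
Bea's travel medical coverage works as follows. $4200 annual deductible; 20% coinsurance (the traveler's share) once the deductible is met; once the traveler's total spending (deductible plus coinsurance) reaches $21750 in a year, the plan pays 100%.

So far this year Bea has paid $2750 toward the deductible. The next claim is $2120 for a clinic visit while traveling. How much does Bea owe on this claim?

Deductible still to meet: $4200 − $2750 = $1450.
That leaves $2120 − $1450 = $670 for coinsurance.
20% of $670 = $134 falls to the traveler.
That puts the traveler's cost at $1450 + $134 = $1584 before any cap.
Total out-of-pocket so far would be $2750 + $1584 = $4334, below the $21750 cap — no reduction.

$1584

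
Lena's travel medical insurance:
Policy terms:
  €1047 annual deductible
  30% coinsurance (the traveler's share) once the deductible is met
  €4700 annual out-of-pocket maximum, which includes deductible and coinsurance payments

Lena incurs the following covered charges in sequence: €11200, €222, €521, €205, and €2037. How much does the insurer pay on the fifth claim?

€1714.30

Claim 1 — €11200: deductible takes €1047, €10153 remains; 30% of €10153 = €3045.90. Traveler owes €4092.90 (running OOP €4092.90). Insurer: €11200 − €4092.90 = €7107.10.
Claim 2 — €222: 30% coinsurance on €222 = €66.60. Cost to traveler: €66.60. OOP to date €4159.50. Insurer: €222 − €66.60 = €155.40.
Claim 3 — €521: deductible already satisfied, so traveler's share is 30% × €521 = €156.30. Traveler owes €156.30 (running OOP €4315.80). Insurer: €521 − €156.30 = €364.70.
Claim 4 — €205: deductible met; 30% of €205 = €61.50. Traveler pays €61.50; OOP now €4377.30. Insurer: €205 − €61.50 = €143.50.
Claim 5 — €2037: 30% coinsurance on €2037 = €611.10. OOP would hit €4988.40 > €4700, so the cap limits the traveler to €4700 − €4377.30 = €322.70. Insurer: €2037 − €322.70 = €1714.30.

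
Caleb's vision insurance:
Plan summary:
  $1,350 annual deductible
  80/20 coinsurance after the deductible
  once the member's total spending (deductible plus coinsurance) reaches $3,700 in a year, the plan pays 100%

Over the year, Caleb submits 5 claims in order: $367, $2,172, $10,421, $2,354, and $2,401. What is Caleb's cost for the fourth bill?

Claim 1 — $367: all of it applies to the deductible. Member owes $367 (running OOP $367).
Claim 2 — $2,172: $983 finishes the deductible; $1,189 goes to coinsurance; 20% of $1,189 = $237.80. Member owes $1,220.80 (running OOP $1,587.80).
Claim 3 — $10,421: deductible already satisfied, so member's share is 20% × $10,421 = $2,084.20. Member pays $2,084.20; OOP now $3,672.
Claim 4 — $2,354: deductible already satisfied, so member's share is 20% × $2,354 = $470.80. That would push OOP to $4,142.80, over the $3,700 cap, so member pays $3,700 − $3,672 = $28.

$28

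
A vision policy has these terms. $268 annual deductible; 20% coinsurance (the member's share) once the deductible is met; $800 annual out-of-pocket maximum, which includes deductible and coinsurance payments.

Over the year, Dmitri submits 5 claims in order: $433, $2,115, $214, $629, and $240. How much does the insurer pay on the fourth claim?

Bill 1, $433: $268 finishes the deductible; $165 goes to coinsurance; 20% of $165 = $33. Member owes $301 (running OOP $301). Plan pays $433 − $301 = $132.
Bill 2, $2,115: 20% coinsurance on $2,115 = $423. Member pays $423; OOP now $724. Insurer: $2,115 − $423 = $1,692.
Bill 3, $214: deductible met; 20% of $214 = $42.80. Member owes $42.80 (running OOP $766.80). Insurer: $214 − $42.80 = $171.20.
Bill 4, $629: deductible met; 20% of $629 = $125.80. Adding that to $766.80 gives $892.60, past the $800 cap; member pays only $800 − $766.80 = $33.20. Plan pays $629 − $33.20 = $595.80.

$595.80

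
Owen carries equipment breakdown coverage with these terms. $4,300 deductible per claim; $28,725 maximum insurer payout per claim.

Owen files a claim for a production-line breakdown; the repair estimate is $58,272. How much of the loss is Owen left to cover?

$29,547

After the deductible, $58,272 − $4,300 = $53,972 remains.
The $28,725 per-incident cap binds; insurer pays $28,725.
Out of pocket: $58,272 − $28,725 = $29,547.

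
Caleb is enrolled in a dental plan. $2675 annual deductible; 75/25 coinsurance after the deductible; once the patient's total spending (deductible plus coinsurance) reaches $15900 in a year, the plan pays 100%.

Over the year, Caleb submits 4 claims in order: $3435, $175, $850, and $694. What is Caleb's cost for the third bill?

$212.50

#1 ($3435): $2675 finishes the deductible; $760 goes to coinsurance; coinsurance $760 × 25% = $190. Cost to patient: $2865. OOP to date $2865.
#2 ($175): 25% coinsurance on $175 = $43.75. Patient pays $43.75; OOP now $2908.75.
#3 ($850): deductible met; 25% of $850 = $212.50. Patient owes $212.50 (running OOP $3121.25).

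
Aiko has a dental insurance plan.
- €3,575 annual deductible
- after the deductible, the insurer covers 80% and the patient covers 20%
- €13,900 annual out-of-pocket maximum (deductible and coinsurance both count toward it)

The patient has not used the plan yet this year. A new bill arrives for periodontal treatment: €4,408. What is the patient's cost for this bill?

€3,741.60

Nothing has been paid toward the €3,575 deductible, so the first €3,575 of this charge is applied there.
The remaining €833 (= €4,408 − €3,575) moves to coinsurance.
20% of €833 = €166.60 falls to the patient.
Patient responsibility before any cap: €3,575 + €166.60 = €3,741.60.
Year-to-date out-of-pocket becomes €0 + €3,741.60 = €3,741.60, still under the €13,900 maximum, so no cap applies.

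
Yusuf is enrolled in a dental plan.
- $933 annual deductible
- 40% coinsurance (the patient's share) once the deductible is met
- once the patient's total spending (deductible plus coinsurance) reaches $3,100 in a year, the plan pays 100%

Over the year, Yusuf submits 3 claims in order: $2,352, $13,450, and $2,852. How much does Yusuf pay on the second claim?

$1,599.40

Claim 1 ($2,352): $933 to deductible, leaving $1,419; coinsurance $1,419 × 40% = $567.60. Cost to patient: $1,500.60. OOP to date $1,500.60.
Claim 2 ($13,450): deductible already satisfied, so patient's share is 40% × $13,450 = $5,380. That would push OOP to $6,880.60, over the $3,100 cap, so patient pays $3,100 − $1,500.60 = $1,599.40.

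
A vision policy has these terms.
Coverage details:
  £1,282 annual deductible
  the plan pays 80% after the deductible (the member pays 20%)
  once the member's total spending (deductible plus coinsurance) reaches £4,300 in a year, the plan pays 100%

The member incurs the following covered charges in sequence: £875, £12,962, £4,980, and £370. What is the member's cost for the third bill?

#1 (£875): fully absorbed by the deductible. Member pays £875; OOP now £875.
#2 (£12,962): deductible takes £407, £12,555 remains; 20% of £12,555 = £2,511. Member pays £2,918; OOP now £3,793.
#3 (£4,980): 20% coinsurance on £4,980 = £996. OOP would hit £4,789 > £4,300, so the cap limits the member to £4,300 − £3,793 = £507.

£507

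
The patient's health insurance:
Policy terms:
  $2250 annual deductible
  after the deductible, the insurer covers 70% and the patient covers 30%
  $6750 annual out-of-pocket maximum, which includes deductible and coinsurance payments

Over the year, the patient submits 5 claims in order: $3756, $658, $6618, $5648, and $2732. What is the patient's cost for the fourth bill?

Claim 1 — $3756: $2250 finishes the deductible; $1506 goes to coinsurance; 30% of $1506 = $451.80. Cost to patient: $2701.80. OOP to date $2701.80.
Claim 2 — $658: deductible already satisfied, so patient's share is 30% × $658 = $197.40. Cost to patient: $197.40. OOP to date $2899.20.
Claim 3 — $6618: 30% coinsurance on $6618 = $1985.40. Patient pays $1985.40; OOP now $4884.60.
Claim 4 — $5648: deductible met; 30% of $5648 = $1694.40. Patient owes $1694.40 (running OOP $6579).

$1694.40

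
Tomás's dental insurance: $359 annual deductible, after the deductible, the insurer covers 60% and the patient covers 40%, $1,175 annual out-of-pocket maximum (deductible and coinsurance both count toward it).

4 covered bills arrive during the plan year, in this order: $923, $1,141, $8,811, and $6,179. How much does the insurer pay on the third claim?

$8,677

#1 ($923): $359 to deductible, leaving $564; patient's 40% is $225.60. Patient pays $584.60; OOP now $584.60. Plan pays $923 − $584.60 = $338.40.
#2 ($1,141): 40% coinsurance on $1,141 = $456.40. Patient owes $456.40 (running OOP $1,041). Insurer: $1,141 − $456.40 = $684.60.
#3 ($8,811): deductible already satisfied, so patient's share is 40% × $8,811 = $3,524.40. Adding that to $1,041 gives $4,565.40, past the $1,175 cap; patient pays only $1,175 − $1,041 = $134. Plan pays $8,811 − $134 = $8,677.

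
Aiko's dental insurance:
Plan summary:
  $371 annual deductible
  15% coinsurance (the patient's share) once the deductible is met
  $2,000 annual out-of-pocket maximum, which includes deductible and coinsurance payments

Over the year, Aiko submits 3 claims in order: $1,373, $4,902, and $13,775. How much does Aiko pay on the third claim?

Claim 1 ($1,373): deductible takes $371, $1,002 remains; coinsurance $1,002 × 15% = $150.30. Cost to patient: $521.30. OOP to date $521.30.
Claim 2 ($4,902): deductible already satisfied, so patient's share is 15% × $4,902 = $735.30. Patient pays $735.30; OOP now $1,256.60.
Claim 3 ($13,775): 15% coinsurance on $13,775 = $2,066.25. That would push OOP to $3,322.85, over the $2,000 cap, so patient pays $2,000 − $1,256.60 = $743.40.

$743.40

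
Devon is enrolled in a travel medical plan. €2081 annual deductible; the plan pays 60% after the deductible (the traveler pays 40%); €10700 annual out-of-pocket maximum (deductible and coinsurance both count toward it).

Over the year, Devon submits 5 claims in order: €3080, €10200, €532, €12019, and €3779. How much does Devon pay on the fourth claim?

Claim 1 (€3080): €2081 finishes the deductible; €999 goes to coinsurance; 40% of €999 = €399.60. Traveler owes €2480.60 (running OOP €2480.60).
Claim 2 (€10200): deductible already satisfied, so traveler's share is 40% × €10200 = €4080. Traveler pays €4080; OOP now €6560.60.
Claim 3 (€532): deductible met; 40% of €532 = €212.80. Cost to traveler: €212.80. OOP to date €6773.40.
Claim 4 (€12019): 40% coinsurance on €12019 = €4807.60. Adding that to €6773.40 gives €11581, past the €10700 cap; traveler pays only €10700 − €6773.40 = €3926.60.

€3926.60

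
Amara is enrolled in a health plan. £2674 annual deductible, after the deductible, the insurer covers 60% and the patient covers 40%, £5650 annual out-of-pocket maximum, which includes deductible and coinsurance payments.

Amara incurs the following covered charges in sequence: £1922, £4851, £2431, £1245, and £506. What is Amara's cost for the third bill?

Claim 1 (£1922): all of it applies to the deductible. Patient pays £1922; OOP now £1922.
Claim 2 (£4851): £752 finishes the deductible; £4099 goes to coinsurance; patient's 40% is £1639.60. Patient owes £2391.60 (running OOP £4313.60).
Claim 3 (£2431): 40% coinsurance on £2431 = £972.40. Patient owes £972.40 (running OOP £5286).

£972.40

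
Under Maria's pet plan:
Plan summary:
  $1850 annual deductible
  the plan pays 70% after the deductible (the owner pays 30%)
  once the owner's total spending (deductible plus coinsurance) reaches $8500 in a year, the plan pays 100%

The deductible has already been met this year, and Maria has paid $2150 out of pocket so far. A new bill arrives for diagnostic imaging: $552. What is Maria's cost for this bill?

The deductible is already satisfied, so the full bill goes to coinsurance.
Coinsurance: $552 × 30% = $165.60.
Year-to-date out-of-pocket becomes $2150 + $165.60 = $2315.60, still under the $8500 maximum, so no cap applies.

$165.60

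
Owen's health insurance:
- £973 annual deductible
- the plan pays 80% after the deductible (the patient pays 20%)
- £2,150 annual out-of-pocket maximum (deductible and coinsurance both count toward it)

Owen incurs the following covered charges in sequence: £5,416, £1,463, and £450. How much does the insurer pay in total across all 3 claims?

£5,179

#1 (£5,416): deductible takes £973, £4,443 remains; patient's 20% is £888.60. Patient owes £1,861.60 (running OOP £1,861.60). Plan pays £5,416 − £1,861.60 = £3,554.40.
#2 (£1,463): 20% coinsurance on £1,463 = £292.60. That would push OOP to £2,154.20, over the £2,150 cap, so patient pays £2,150 − £1,861.60 = £288.40. Insurer: £1,463 − £288.40 = £1,174.60.
#3 (£450): deductible met; 20% of £450 = £90. That would push OOP to £2,240, over the £2,150 cap, so patient pays £2,150 − £2,150 = £0. Plan pays £450 − £0 = £450.
Insurer total: £3,554.40 + £1,174.60 + £450 = £5,179.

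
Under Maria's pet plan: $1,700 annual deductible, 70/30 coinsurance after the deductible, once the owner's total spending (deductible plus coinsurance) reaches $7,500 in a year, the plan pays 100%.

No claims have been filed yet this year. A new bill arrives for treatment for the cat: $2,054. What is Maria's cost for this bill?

Nothing has been paid toward the $1,700 deductible, so the first $1,700 of this charge is applied there.
The remaining $354 (= $2,054 − $1,700) moves to coinsurance.
30% of $354 = $106.20 falls to the owner.
Owner responsibility before any cap: $1,700 + $106.20 = $1,806.20.
Year-to-date out-of-pocket becomes $0 + $1,806.20 = $1,806.20, still under the $7,500 maximum, so no cap applies.

$1,806.20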